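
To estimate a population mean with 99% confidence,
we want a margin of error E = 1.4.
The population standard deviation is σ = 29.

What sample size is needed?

z_0.005 = 2.576
n = (z×σ/E)² = (2.576×29/1.4)²
n = 2847.2896
Round up: n = 2848

Answer: n = 2848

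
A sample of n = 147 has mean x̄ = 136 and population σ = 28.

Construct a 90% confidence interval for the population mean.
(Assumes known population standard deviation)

Answer: (132.2010, 139.7990)

Derivation:
Confidence level: 90%, α = 0.1
z_0.05 = 1.645
SE = σ/√n = 28/√147 = 2.3094
Margin of error = 1.645 × 2.3094 = 3.7990
CI: x̄ ± margin = 136 ± 3.7990
CI: (132.2010, 139.7990)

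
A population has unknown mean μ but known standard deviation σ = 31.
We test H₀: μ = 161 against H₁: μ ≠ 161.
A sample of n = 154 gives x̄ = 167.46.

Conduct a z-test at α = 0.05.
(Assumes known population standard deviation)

Answer: z = 2.5860, reject H₀

Derivation:
Standard error: SE = σ/√n = 31/√154 = 2.4981
z-statistic: z = (x̄ - μ₀)/SE = (167.46 - 161)/2.4981 = 2.5860
Critical value: ±1.960
p-value = 0.0097
Decision: reject H₀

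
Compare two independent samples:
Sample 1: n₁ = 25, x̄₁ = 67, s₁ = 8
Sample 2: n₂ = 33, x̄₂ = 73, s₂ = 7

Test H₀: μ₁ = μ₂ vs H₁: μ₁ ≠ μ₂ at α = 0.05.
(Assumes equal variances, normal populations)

Pooled variance: s²_p = [24×8² + 32×7²]/(56) = 55.4286
s_p = 7.4450
SE = s_p×√(1/n₁ + 1/n₂) = 7.4450×√(1/25 + 1/33) = 1.9740
t = (x̄₁ - x̄₂)/SE = (67 - 73)/1.9740 = -3.0395
df = 56, t-critical = ±2.003
Decision: reject H₀

Answer: t = -3.0395, reject H₀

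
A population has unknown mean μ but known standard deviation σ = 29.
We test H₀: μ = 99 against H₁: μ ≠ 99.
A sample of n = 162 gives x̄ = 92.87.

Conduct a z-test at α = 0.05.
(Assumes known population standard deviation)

Standard error: SE = σ/√n = 29/√162 = 2.2785
z-statistic: z = (x̄ - μ₀)/SE = (92.87 - 99)/2.2785 = -2.6904
Critical value: ±1.960
p-value = 0.0071
Decision: reject H₀

Answer: z = -2.6904, reject H₀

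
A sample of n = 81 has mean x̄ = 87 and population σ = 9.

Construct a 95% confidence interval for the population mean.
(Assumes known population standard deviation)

Confidence level: 95%, α = 0.05
z_0.025 = 1.960
SE = σ/√n = 9/√81 = 1.0000
Margin of error = 1.960 × 1.0000 = 1.9600
CI: x̄ ± margin = 87 ± 1.9600
CI: (85.0400, 88.9600)

Answer: (85.0400, 88.9600)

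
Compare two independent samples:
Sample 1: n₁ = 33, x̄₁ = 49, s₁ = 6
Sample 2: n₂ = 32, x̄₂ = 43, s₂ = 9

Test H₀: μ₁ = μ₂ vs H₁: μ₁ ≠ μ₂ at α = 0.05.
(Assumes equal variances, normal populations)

Pooled variance: s²_p = [32×6² + 31×9²]/(63) = 58.1429
s_p = 7.6251
SE = s_p×√(1/n₁ + 1/n₂) = 7.6251×√(1/33 + 1/32) = 1.8918
t = (x̄₁ - x̄₂)/SE = (49 - 43)/1.8918 = 3.1716
df = 63, t-critical = ±1.998
Decision: reject H₀

Answer: t = 3.1716, reject H₀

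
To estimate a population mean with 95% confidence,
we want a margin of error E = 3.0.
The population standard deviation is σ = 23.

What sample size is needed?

z_0.025 = 1.960
n = (z×σ/E)² = (1.960×23/3.0)²
n = 225.8007
Round up: n = 226

Answer: n = 226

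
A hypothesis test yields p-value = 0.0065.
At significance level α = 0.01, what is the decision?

Compare p-value to α:
0.0065 < 0.01
Decision: reject H₀

Answer: reject H₀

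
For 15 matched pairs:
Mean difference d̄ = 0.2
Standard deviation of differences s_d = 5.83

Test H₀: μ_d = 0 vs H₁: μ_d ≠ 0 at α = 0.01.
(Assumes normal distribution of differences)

Answer: t = 0.1329, fail to reject H₀

Derivation:
df = n - 1 = 14
SE = s_d/√n = 5.83/√15 = 1.5053
t = d̄/SE = 0.2/1.5053 = 0.1329
Critical value: t_{0.005,14} = ±2.977
p-value ≈ 0.8962
Decision: fail to reject H₀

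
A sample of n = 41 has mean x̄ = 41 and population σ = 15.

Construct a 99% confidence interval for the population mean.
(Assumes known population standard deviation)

Answer: (34.9655, 47.0345)

Derivation:
Confidence level: 99%, α = 0.01
z_0.005 = 2.576
SE = σ/√n = 15/√41 = 2.3426
Margin of error = 2.576 × 2.3426 = 6.0345
CI: x̄ ± margin = 41 ± 6.0345
CI: (34.9655, 47.0345)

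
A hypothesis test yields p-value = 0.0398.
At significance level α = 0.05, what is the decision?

Answer: reject H₀

Derivation:
Compare p-value to α:
0.0398 < 0.05
Decision: reject H₀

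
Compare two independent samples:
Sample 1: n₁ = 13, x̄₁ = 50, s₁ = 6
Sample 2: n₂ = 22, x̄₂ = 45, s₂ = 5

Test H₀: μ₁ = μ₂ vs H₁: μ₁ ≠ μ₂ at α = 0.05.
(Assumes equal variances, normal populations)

Pooled variance: s²_p = [12×6² + 21×5²]/(33) = 29.0000
s_p = 5.3852
SE = s_p×√(1/n₁ + 1/n₂) = 5.3852×√(1/13 + 1/22) = 1.8839
t = (x̄₁ - x̄₂)/SE = (50 - 45)/1.8839 = 2.6541
df = 33, t-critical = ±2.035
Decision: reject H₀

Answer: t = 2.6541, reject H₀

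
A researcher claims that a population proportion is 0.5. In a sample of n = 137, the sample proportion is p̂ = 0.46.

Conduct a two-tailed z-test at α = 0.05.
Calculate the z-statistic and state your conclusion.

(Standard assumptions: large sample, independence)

Answer: z = -0.9364, fail to reject H₀

Derivation:
H₀: p = 0.5, H₁: p ≠ 0.5
Standard error: SE = √(p₀(1-p₀)/n) = √(0.5×0.5/137) = 0.042718
z-statistic: z = (p̂ - p₀)/SE = (0.46 - 0.5)/0.042718 = -0.9364
Critical value: z_0.025 = ±1.960
p-value = 0.3491
Decision: fail to reject H₀ at α = 0.05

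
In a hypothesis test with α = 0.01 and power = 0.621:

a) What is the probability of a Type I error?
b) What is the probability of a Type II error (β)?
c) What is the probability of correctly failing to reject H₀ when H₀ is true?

Answer: a) 0.01, b) 0.379, c) 0.99

Derivation:
a) Type I error probability = α = 0.01
b) Power = P(reject H₀ | H₁ true) = 1 - β = 0.621, so Type II error probability = β = 1 - Power = 0.379
c) P(fail to reject H₀ | H₀ true) = 1 - α = 0.99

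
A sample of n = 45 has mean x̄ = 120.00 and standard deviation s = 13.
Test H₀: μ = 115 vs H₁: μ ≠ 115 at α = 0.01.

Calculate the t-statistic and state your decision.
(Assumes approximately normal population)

Answer: t = 2.5801, fail to reject H₀

Derivation:
df = n - 1 = 44
SE = s/√n = 13/√45 = 1.9379
t = (x̄ - μ₀)/SE = (120.00 - 115)/1.9379 = 2.5801
Critical value: t_{0.005,44} = ±2.692
p-value ≈ 0.0133
Decision: fail to reject H₀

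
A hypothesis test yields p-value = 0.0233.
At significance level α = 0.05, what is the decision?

Compare p-value to α:
0.0233 < 0.05
Decision: reject H₀

Answer: reject H₀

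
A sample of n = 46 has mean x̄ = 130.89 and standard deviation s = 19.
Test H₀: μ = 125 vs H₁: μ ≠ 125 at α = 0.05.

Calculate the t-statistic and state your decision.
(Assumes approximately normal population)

Answer: t = 2.1025, reject H₀

Derivation:
df = n - 1 = 45
SE = s/√n = 19/√46 = 2.8014
t = (x̄ - μ₀)/SE = (130.89 - 125)/2.8014 = 2.1025
Critical value: t_{0.025,45} = ±2.014
p-value ≈ 0.0411
Decision: reject H₀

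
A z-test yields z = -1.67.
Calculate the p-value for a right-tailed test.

Answer: p-value ≈ 0.9525

Derivation:
For z = -1.67:
p = P(Z > -1.67) = 1 - Φ(-1.67) = 0.9525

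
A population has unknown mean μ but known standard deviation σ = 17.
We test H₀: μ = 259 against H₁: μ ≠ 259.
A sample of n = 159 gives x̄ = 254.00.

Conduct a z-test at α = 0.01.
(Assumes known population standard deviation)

Answer: z = -3.7086, reject H₀

Derivation:
Standard error: SE = σ/√n = 17/√159 = 1.3482
z-statistic: z = (x̄ - μ₀)/SE = (254.00 - 259)/1.3482 = -3.7086
Critical value: ±2.576
p-value = 0.0002
Decision: reject H₀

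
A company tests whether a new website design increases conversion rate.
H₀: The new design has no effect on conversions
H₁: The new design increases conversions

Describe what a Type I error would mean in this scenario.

Answer: Switching to a new design that doesn't actually help

Derivation:
Type I error: rejecting H₀ when it is actually true (false positive).
Type II error: failing to reject H₀ when H₁ is actually true (false negative).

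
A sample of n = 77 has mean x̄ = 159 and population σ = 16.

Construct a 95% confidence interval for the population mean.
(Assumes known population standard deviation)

Confidence level: 95%, α = 0.05
z_0.025 = 1.960
SE = σ/√n = 16/√77 = 1.8234
Margin of error = 1.960 × 1.8234 = 3.5739
CI: x̄ ± margin = 159 ± 3.5739
CI: (155.4261, 162.5739)

Answer: (155.4261, 162.5739)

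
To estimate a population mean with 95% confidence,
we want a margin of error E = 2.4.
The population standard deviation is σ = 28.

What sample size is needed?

Answer: n = 523

Derivation:
z_0.025 = 1.960
n = (z×σ/E)² = (1.960×28/2.4)²
n = 522.8844
Round up: n = 523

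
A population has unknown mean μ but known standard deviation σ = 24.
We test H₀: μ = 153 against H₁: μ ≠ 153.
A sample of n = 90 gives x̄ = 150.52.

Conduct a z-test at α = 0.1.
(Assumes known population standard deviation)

Answer: z = -0.9803, fail to reject H₀

Derivation:
Standard error: SE = σ/√n = 24/√90 = 2.5298
z-statistic: z = (x̄ - μ₀)/SE = (150.52 - 153)/2.5298 = -0.9803
Critical value: ±1.645
p-value = 0.3269
Decision: fail to reject H₀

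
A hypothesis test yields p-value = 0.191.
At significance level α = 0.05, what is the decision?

Answer: fail to reject H₀

Derivation:
Compare p-value to α:
0.191 ≥ 0.05
Decision: fail to reject H₀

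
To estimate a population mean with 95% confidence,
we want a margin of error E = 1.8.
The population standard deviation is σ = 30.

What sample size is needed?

z_0.025 = 1.960
n = (z×σ/E)² = (1.960×30/1.8)²
n = 1067.1111
Round up: n = 1068

Answer: n = 1068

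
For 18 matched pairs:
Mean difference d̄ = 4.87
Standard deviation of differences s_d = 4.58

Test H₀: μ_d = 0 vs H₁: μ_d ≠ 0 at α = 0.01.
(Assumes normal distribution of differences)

df = n - 1 = 17
SE = s_d/√n = 4.58/√18 = 1.0795
t = d̄/SE = 4.87/1.0795 = 4.5113
Critical value: t_{0.005,17} = ±2.898
p-value ≈ 0.0003
Decision: reject H₀

Answer: t = 4.5113, reject H₀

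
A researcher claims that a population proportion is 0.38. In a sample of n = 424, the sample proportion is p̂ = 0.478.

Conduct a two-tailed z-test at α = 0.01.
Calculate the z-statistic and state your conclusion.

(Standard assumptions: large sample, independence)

Answer: z = 4.1575, reject H₀

Derivation:
H₀: p = 0.38, H₁: p ≠ 0.38
Standard error: SE = √(p₀(1-p₀)/n) = √(0.38×0.62/424) = 0.023572
z-statistic: z = (p̂ - p₀)/SE = (0.478 - 0.38)/0.023572 = 4.1575
Critical value: z_0.005 = ±2.576
p-value < 0.0001
Decision: reject H₀ at α = 0.01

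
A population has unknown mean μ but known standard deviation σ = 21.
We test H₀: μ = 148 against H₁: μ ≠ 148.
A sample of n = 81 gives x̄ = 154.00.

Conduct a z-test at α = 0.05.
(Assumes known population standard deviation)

Standard error: SE = σ/√n = 21/√81 = 2.3333
z-statistic: z = (x̄ - μ₀)/SE = (154.00 - 148)/2.3333 = 2.5715
Critical value: ±1.960
p-value = 0.0101
Decision: reject H₀

Answer: z = 2.5715, reject H₀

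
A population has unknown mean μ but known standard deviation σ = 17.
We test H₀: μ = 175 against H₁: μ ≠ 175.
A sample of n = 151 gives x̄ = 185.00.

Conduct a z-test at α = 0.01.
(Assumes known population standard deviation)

Standard error: SE = σ/√n = 17/√151 = 1.3834
z-statistic: z = (x̄ - μ₀)/SE = (185.00 - 175)/1.3834 = 7.2286
Critical value: ±2.576
p-value < 0.0001
Decision: reject H₀

Answer: z = 7.2286, reject H₀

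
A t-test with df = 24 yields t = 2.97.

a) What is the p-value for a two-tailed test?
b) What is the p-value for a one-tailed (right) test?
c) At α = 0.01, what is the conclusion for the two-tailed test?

Answer: a) 0.0067, b) 0.0033, c) reject H₀

Derivation:
Using t-distribution with df = 24:
a) Two-tailed: p = 2×P(T > 2.97) = 0.0067
b) One-tailed: p = P(T > 2.97) = 0.0033
c) 0.0067 < 0.01, reject H₀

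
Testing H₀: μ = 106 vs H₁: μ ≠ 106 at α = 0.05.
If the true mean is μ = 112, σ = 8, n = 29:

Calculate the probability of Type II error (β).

SE = σ/√n = 8/√29 = 1.4856
Critical values: μ₀ ± z_0.025×SE = 106 ± 1.960×1.4856
Acceptance region: (103.0882, 108.9118)
Under H₁ (μ = 112): z_high = (108.9118 - 112)/1.4856 = -2.0788, z_low = (103.0882 - 112)/1.4856 = -5.9988
β = P(not reject | H₁) = Φ(-2.0788) - Φ(-5.9988) ≈ 0.0188

Answer: β ≈ 0.0188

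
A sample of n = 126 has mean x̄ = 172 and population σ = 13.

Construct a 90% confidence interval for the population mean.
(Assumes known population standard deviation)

Confidence level: 90%, α = 0.1
z_0.05 = 1.645
SE = σ/√n = 13/√126 = 1.1581
Margin of error = 1.645 × 1.1581 = 1.9051
CI: x̄ ± margin = 172 ± 1.9051
CI: (170.0949, 173.9051)

Answer: (170.0949, 173.9051)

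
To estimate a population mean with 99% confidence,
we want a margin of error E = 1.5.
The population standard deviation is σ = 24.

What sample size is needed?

Answer: n = 1699

Derivation:
z_0.005 = 2.576
n = (z×σ/E)² = (2.576×24/1.5)²
n = 1698.7587
Round up: n = 1699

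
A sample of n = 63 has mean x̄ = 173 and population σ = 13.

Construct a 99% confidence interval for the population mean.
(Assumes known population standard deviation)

Answer: (168.7810, 177.2190)

Derivation:
Confidence level: 99%, α = 0.01
z_0.005 = 2.576
SE = σ/√n = 13/√63 = 1.6378
Margin of error = 2.576 × 1.6378 = 4.2190
CI: x̄ ± margin = 173 ± 4.2190
CI: (168.7810, 177.2190)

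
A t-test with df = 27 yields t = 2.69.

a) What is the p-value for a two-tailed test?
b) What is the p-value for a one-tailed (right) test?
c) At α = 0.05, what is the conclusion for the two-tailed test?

Using t-distribution with df = 27:
a) Two-tailed: p = 2×P(T > 2.69) = 0.0121
b) One-tailed: p = P(T > 2.69) = 0.0061
c) 0.0121 < 0.05, reject H₀

Answer: a) 0.0121, b) 0.0061, c) reject H₀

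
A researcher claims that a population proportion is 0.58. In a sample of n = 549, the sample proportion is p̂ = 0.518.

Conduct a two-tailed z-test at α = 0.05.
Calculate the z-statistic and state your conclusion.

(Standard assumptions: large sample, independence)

H₀: p = 0.58, H₁: p ≠ 0.58
Standard error: SE = √(p₀(1-p₀)/n) = √(0.58×0.42/549) = 0.021065
z-statistic: z = (p̂ - p₀)/SE = (0.518 - 0.58)/0.021065 = -2.9433
Critical value: z_0.025 = ±1.960
p-value = 0.0032
Decision: reject H₀ at α = 0.05

Answer: z = -2.9433, reject H₀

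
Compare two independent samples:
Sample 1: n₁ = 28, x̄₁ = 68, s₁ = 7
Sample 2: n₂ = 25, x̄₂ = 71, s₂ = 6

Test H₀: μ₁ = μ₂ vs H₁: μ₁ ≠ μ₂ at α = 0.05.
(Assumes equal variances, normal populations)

Pooled variance: s²_p = [27×7² + 24×6²]/(51) = 42.8824
s_p = 6.5485
SE = s_p×√(1/n₁ + 1/n₂) = 6.5485×√(1/28 + 1/25) = 1.8019
t = (x̄₁ - x̄₂)/SE = (68 - 71)/1.8019 = -1.6649
df = 51, t-critical = ±2.008
Decision: fail to reject H₀

Answer: t = -1.6649, fail to reject H₀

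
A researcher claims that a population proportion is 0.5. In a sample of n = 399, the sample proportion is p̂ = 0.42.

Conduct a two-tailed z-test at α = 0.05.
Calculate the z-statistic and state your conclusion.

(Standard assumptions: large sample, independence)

Answer: z = -3.1960, reject H₀

Derivation:
H₀: p = 0.5, H₁: p ≠ 0.5
Standard error: SE = √(p₀(1-p₀)/n) = √(0.5×0.5/399) = 0.025031
z-statistic: z = (p̂ - p₀)/SE = (0.42 - 0.5)/0.025031 = -3.1960
Critical value: z_0.025 = ±1.960
p-value = 0.0014
Decision: reject H₀ at α = 0.05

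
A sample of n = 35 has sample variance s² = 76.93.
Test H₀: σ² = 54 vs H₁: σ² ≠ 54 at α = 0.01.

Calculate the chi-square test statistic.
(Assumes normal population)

df = n - 1 = 34
χ² = (n-1)s²/σ₀² = 34×76.93/54 = 48.4374
Critical values: χ²_{0.995,34} = 16.501, χ²_{0.005,34} = 58.964
Rejection region: χ² < 16.501 or χ² > 58.964
Decision: fail to reject H₀

Answer: χ² = 48.4374, fail to reject H₀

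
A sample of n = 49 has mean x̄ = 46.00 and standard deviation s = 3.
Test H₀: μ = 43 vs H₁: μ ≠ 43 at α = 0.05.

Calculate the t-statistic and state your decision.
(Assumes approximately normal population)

df = n - 1 = 48
SE = s/√n = 3/√49 = 0.4286
t = (x̄ - μ₀)/SE = (46.00 - 43)/0.4286 = 6.9995
Critical value: t_{0.025,48} = ±2.011
p-value < 0.0001
Decision: reject H₀

Answer: t = 6.9995, reject H₀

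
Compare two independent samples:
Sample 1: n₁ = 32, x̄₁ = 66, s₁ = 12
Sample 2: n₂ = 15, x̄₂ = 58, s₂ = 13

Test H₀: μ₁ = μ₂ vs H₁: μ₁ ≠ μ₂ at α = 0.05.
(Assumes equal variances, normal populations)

Pooled variance: s²_p = [31×12² + 14×13²]/(45) = 151.7778
s_p = 12.3198
SE = s_p×√(1/n₁ + 1/n₂) = 12.3198×√(1/32 + 1/15) = 3.8551
t = (x̄₁ - x̄₂)/SE = (66 - 58)/3.8551 = 2.0752
df = 45, t-critical = ±2.014
Decision: reject H₀

Answer: t = 2.0752, reject H₀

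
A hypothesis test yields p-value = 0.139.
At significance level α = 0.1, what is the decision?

Compare p-value to α:
0.139 ≥ 0.1
Decision: fail to reject H₀

Answer: fail to reject H₀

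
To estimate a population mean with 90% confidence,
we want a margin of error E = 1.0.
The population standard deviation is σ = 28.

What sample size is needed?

z_0.05 = 1.645
n = (z×σ/E)² = (1.645×28/1.0)²
n = 2121.5236
Round up: n = 2122

Answer: n = 2122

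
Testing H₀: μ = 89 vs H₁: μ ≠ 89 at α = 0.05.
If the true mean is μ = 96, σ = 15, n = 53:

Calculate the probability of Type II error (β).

Answer: β ≈ 0.0753

Derivation:
SE = σ/√n = 15/√53 = 2.0604
Critical values: μ₀ ± z_0.025×SE = 89 ± 1.960×2.0604
Acceptance region: (84.9616, 93.0384)
Under H₁ (μ = 96): z_high = (93.0384 - 96)/2.0604 = -1.4374, z_low = (84.9616 - 96)/2.0604 = -5.3574
β = P(not reject | H₁) = Φ(-1.4374) - Φ(-5.3574) ≈ 0.0753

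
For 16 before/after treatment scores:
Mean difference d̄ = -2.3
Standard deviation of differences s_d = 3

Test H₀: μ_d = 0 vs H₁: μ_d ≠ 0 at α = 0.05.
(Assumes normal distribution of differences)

Answer: t = -3.0667, reject H₀

Derivation:
df = n - 1 = 15
SE = s_d/√n = 3/√16 = 0.7500
t = d̄/SE = -2.3/0.7500 = -3.0667
Critical value: t_{0.025,15} = ±2.131
p-value ≈ 0.0078
Decision: reject H₀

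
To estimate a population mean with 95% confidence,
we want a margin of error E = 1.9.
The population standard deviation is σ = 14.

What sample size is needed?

z_0.025 = 1.960
n = (z×σ/E)² = (1.960×14/1.9)²
n = 208.5744
Round up: n = 209

Answer: n = 209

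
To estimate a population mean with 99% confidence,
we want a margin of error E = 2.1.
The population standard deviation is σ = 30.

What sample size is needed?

z_0.005 = 2.576
n = (z×σ/E)² = (2.576×30/2.1)²
n = 1354.2400
Round up: n = 1355

Answer: n = 1355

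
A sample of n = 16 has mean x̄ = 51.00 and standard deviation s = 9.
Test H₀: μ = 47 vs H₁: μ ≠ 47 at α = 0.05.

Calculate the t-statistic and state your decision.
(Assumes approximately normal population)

Answer: t = 1.7778, fail to reject H₀

Derivation:
df = n - 1 = 15
SE = s/√n = 9/√16 = 2.2500
t = (x̄ - μ₀)/SE = (51.00 - 47)/2.2500 = 1.7778
Critical value: t_{0.025,15} = ±2.131
p-value ≈ 0.0957
Decision: fail to reject H₀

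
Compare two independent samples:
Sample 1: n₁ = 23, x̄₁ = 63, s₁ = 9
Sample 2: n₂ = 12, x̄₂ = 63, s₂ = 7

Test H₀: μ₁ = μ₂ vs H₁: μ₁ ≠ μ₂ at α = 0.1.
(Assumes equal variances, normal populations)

Pooled variance: s²_p = [22×9² + 11×7²]/(33) = 70.3333
s_p = 8.3865
SE = s_p×√(1/n₁ + 1/n₂) = 8.3865×√(1/23 + 1/12) = 2.9865
t = (x̄₁ - x̄₂)/SE = (63 - 63)/2.9865 = 0.0000
df = 33, t-critical = ±1.692
Decision: fail to reject H₀

Answer: t = 0.0000, fail to reject H₀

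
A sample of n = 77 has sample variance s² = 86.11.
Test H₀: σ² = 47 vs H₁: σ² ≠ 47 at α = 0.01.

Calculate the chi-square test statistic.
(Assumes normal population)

df = n - 1 = 76
χ² = (n-1)s²/σ₀² = 76×86.11/47 = 139.2417
Critical values: χ²_{0.995,76} = 47.997, χ²_{0.005,76} = 111.495
Rejection region: χ² < 47.997 or χ² > 111.495
Decision: reject H₀

Answer: χ² = 139.2417, reject H₀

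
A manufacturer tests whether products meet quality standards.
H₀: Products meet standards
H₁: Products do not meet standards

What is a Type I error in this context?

Answer: Rejecting good products that actually meet standards

Derivation:
Type I error (α): Rejecting H₀ when H₀ is true
Type II error (β): Failing to reject H₀ when H₁ is true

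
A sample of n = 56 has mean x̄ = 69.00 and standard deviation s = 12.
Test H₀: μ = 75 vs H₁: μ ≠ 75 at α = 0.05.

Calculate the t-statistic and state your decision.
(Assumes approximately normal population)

df = n - 1 = 55
SE = s/√n = 12/√56 = 1.6036
t = (x̄ - μ₀)/SE = (69.00 - 75)/1.6036 = -3.7416
Critical value: t_{0.025,55} = ±2.004
p-value ≈ 0.0004
Decision: reject H₀

Answer: t = -3.7416, reject H₀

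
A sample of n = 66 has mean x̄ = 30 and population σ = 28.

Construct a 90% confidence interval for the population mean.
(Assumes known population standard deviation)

Answer: (24.3303, 35.6697)

Derivation:
Confidence level: 90%, α = 0.1
z_0.05 = 1.645
SE = σ/√n = 28/√66 = 3.4466
Margin of error = 1.645 × 3.4466 = 5.6697
CI: x̄ ± margin = 30 ± 5.6697
CI: (24.3303, 35.6697)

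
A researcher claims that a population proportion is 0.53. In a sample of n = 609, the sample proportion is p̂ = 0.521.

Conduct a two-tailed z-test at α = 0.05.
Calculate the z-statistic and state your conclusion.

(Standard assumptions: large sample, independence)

H₀: p = 0.53, H₁: p ≠ 0.53
Standard error: SE = √(p₀(1-p₀)/n) = √(0.53×0.47/609) = 0.020225
z-statistic: z = (p̂ - p₀)/SE = (0.521 - 0.53)/0.020225 = -0.4450
Critical value: z_0.025 = ±1.960
p-value = 0.6563
Decision: fail to reject H₀ at α = 0.05

Answer: z = -0.4450, fail to reject H₀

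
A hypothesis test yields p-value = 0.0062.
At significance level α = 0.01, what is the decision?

Compare p-value to α:
0.0062 < 0.01
Decision: reject H₀

Answer: reject H₀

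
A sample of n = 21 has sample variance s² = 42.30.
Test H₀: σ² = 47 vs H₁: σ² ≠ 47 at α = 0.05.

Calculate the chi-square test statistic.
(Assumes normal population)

Answer: χ² = 18.0000, fail to reject H₀

Derivation:
df = n - 1 = 20
χ² = (n-1)s²/σ₀² = 20×42.30/47 = 18.0000
Critical values: χ²_{0.975,20} = 9.591, χ²_{0.025,20} = 34.170
Rejection region: χ² < 9.591 or χ² > 34.170
Decision: fail to reject H₀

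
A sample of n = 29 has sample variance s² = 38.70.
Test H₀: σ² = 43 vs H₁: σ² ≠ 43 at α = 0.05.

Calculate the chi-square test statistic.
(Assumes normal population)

Answer: χ² = 25.2000, fail to reject H₀

Derivation:
df = n - 1 = 28
χ² = (n-1)s²/σ₀² = 28×38.70/43 = 25.2000
Critical values: χ²_{0.975,28} = 15.308, χ²_{0.025,28} = 44.461
Rejection region: χ² < 15.308 or χ² > 44.461
Decision: fail to reject H₀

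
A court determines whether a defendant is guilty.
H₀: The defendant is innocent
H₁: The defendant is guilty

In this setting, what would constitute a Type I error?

Type I error: rejecting H₀ when it is actually true (false positive).
Type II error: failing to reject H₀ when H₁ is actually true (false negative).

Answer: Convicting an innocent person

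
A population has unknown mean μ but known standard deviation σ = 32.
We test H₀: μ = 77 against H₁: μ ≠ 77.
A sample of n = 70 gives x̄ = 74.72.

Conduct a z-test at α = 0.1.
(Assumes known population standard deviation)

Answer: z = -0.5961, fail to reject H₀

Derivation:
Standard error: SE = σ/√n = 32/√70 = 3.8247
z-statistic: z = (x̄ - μ₀)/SE = (74.72 - 77)/3.8247 = -0.5961
Critical value: ±1.645
p-value = 0.5511
Decision: fail to reject H₀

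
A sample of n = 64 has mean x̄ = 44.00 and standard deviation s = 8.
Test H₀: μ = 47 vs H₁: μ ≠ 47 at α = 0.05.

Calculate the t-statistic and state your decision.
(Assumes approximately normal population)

df = n - 1 = 63
SE = s/√n = 8/√64 = 1.0000
t = (x̄ - μ₀)/SE = (44.00 - 47)/1.0000 = -3.0000
Critical value: t_{0.025,63} = ±1.998
p-value ≈ 0.0039
Decision: reject H₀

Answer: t = -3.0000, reject H₀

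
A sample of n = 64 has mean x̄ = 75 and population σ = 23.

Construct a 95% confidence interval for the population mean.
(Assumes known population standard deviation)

Answer: (69.3650, 80.6350)

Derivation:
Confidence level: 95%, α = 0.05
z_0.025 = 1.960
SE = σ/√n = 23/√64 = 2.8750
Margin of error = 1.960 × 2.8750 = 5.6350
CI: x̄ ± margin = 75 ± 5.6350
CI: (69.3650, 80.6350)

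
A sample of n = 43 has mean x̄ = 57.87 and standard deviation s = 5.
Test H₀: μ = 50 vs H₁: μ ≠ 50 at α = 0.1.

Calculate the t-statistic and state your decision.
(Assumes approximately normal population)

Answer: t = 10.3213, reject H₀

Derivation:
df = n - 1 = 42
SE = s/√n = 5/√43 = 0.7625
t = (x̄ - μ₀)/SE = (57.87 - 50)/0.7625 = 10.3213
Critical value: t_{0.05,42} = ±1.682
p-value < 0.0001
Decision: reject H₀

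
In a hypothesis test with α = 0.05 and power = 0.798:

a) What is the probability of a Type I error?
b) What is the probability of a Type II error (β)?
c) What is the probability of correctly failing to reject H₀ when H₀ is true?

a) Type I error probability = α = 0.05
b) Power = P(reject H₀ | H₁ true) = 1 - β = 0.798, so Type II error probability = β = 1 - Power = 0.202
c) P(fail to reject H₀ | H₀ true) = 1 - α = 0.95

Answer: a) 0.05, b) 0.202, c) 0.95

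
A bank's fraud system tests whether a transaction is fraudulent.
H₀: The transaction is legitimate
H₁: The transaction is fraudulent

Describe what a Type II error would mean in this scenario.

Type I error: rejecting H₀ when it is actually true (false positive).
Type II error: failing to reject H₀ when H₁ is actually true (false negative).

Answer: Allowing a fraudulent transaction to go through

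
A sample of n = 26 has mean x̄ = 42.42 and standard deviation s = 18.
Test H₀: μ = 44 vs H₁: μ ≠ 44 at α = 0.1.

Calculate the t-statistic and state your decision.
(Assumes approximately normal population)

df = n - 1 = 25
SE = s/√n = 18/√26 = 3.5301
t = (x̄ - μ₀)/SE = (42.42 - 44)/3.5301 = -0.4476
Critical value: t_{0.05,25} = ±1.708
p-value ≈ 0.6583
Decision: fail to reject H₀

Answer: t = -0.4476, fail to reject H₀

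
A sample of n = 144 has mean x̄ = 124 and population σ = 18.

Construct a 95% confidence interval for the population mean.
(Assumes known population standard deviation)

Confidence level: 95%, α = 0.05
z_0.025 = 1.960
SE = σ/√n = 18/√144 = 1.5000
Margin of error = 1.960 × 1.5000 = 2.9400
CI: x̄ ± margin = 124 ± 2.9400
CI: (121.0600, 126.9400)

Answer: (121.0600, 126.9400)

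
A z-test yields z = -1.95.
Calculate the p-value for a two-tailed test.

Answer: p-value ≈ 0.0512

Derivation:
For z = -1.95:
p = 2×P(Z > |-1.95|) = 2×(1 - Φ(1.95)) = 0.0512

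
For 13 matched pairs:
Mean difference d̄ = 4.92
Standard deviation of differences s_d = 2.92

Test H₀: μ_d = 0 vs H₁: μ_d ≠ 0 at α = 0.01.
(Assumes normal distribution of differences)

Answer: t = 6.0748, reject H₀

Derivation:
df = n - 1 = 12
SE = s_d/√n = 2.92/√13 = 0.8099
t = d̄/SE = 4.92/0.8099 = 6.0748
Critical value: t_{0.005,12} = ±3.055
p-value ≈ 0.0001
Decision: reject H₀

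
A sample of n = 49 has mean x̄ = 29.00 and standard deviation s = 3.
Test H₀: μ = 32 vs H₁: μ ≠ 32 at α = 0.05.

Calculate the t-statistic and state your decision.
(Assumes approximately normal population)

df = n - 1 = 48
SE = s/√n = 3/√49 = 0.4286
t = (x̄ - μ₀)/SE = (29.00 - 32)/0.4286 = -6.9995
Critical value: t_{0.025,48} = ±2.011
p-value < 0.0001
Decision: reject H₀

Answer: t = -6.9995, reject H₀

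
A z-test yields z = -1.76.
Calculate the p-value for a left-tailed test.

Answer: p-value ≈ 0.0392

Derivation:
For z = -1.76:
p = P(Z < -1.76) = Φ(-1.76) = 0.0392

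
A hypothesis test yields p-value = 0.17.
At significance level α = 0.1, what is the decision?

Compare p-value to α:
0.17 ≥ 0.1
Decision: fail to reject H₀

Answer: fail to reject H₀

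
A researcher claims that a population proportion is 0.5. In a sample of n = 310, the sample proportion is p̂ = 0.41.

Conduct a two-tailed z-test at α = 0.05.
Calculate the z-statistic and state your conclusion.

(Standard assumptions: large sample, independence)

Answer: z = -3.1692, reject H₀

Derivation:
H₀: p = 0.5, H₁: p ≠ 0.5
Standard error: SE = √(p₀(1-p₀)/n) = √(0.5×0.5/310) = 0.028398
z-statistic: z = (p̂ - p₀)/SE = (0.41 - 0.5)/0.028398 = -3.1692
Critical value: z_0.025 = ±1.960
p-value = 0.0015
Decision: reject H₀ at α = 0.05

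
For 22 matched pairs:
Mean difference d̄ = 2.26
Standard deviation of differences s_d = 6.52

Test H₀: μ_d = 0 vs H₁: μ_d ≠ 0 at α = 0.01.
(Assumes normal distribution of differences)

Answer: t = 1.6258, fail to reject H₀

Derivation:
df = n - 1 = 21
SE = s_d/√n = 6.52/√22 = 1.3901
t = d̄/SE = 2.26/1.3901 = 1.6258
Critical value: t_{0.005,21} = ±2.831
p-value ≈ 0.1189
Decision: fail to reject H₀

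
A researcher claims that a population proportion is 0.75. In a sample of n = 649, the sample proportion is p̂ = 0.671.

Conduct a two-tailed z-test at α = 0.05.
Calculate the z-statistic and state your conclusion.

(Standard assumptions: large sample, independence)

Answer: z = -4.6479, reject H₀

Derivation:
H₀: p = 0.75, H₁: p ≠ 0.75
Standard error: SE = √(p₀(1-p₀)/n) = √(0.75×0.25/649) = 0.016997
z-statistic: z = (p̂ - p₀)/SE = (0.671 - 0.75)/0.016997 = -4.6479
Critical value: z_0.025 = ±1.960
p-value < 0.0001
Decision: reject H₀ at α = 0.05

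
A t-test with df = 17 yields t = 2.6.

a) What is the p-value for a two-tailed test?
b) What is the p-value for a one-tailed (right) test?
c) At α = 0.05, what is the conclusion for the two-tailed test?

Using t-distribution with df = 17:
a) Two-tailed: p = 2×P(T > 2.6) = 0.0187
b) One-tailed: p = P(T > 2.6) = 0.0093
c) 0.0187 < 0.05, reject H₀

Answer: a) 0.0187, b) 0.0093, c) reject H₀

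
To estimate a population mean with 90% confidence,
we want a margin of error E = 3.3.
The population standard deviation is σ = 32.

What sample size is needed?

Answer: n = 255

Derivation:
z_0.05 = 1.645
n = (z×σ/E)² = (1.645×32/3.3)²
n = 254.4508
Round up: n = 255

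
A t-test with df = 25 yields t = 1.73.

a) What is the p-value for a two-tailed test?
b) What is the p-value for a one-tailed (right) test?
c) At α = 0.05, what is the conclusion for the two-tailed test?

Using t-distribution with df = 25:
a) Two-tailed: p = 2×P(T > 1.73) = 0.0960
b) One-tailed: p = P(T > 1.73) = 0.0480
c) 0.0960 ≥ 0.05, fail to reject H₀

Answer: a) 0.0960, b) 0.0480, c) fail to reject H₀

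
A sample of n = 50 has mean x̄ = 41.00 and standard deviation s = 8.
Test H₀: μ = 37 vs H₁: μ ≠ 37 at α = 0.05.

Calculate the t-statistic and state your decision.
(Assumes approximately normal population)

Answer: t = 3.5354, reject H₀

Derivation:
df = n - 1 = 49
SE = s/√n = 8/√50 = 1.1314
t = (x̄ - μ₀)/SE = (41.00 - 37)/1.1314 = 3.5354
Critical value: t_{0.025,49} = ±2.010
p-value ≈ 0.0009
Decision: reject H₀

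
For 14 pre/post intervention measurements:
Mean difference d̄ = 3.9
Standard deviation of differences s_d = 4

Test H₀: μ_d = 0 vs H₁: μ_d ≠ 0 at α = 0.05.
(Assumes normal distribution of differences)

Answer: t = 3.6483, reject H₀

Derivation:
df = n - 1 = 13
SE = s_d/√n = 4/√14 = 1.0690
t = d̄/SE = 3.9/1.0690 = 3.6483
Critical value: t_{0.025,13} = ±2.160
p-value ≈ 0.0029
Decision: reject H₀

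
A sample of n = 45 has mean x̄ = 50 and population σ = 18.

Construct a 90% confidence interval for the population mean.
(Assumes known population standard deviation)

Confidence level: 90%, α = 0.1
z_0.05 = 1.645
SE = σ/√n = 18/√45 = 2.6833
Margin of error = 1.645 × 2.6833 = 4.4140
CI: x̄ ± margin = 50 ± 4.4140
CI: (45.5860, 54.4140)

Answer: (45.5860, 54.4140)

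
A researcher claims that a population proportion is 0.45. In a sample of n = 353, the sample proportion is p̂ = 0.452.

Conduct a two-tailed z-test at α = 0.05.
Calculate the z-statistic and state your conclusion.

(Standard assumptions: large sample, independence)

Answer: z = 0.0755, fail to reject H₀

Derivation:
H₀: p = 0.45, H₁: p ≠ 0.45
Standard error: SE = √(p₀(1-p₀)/n) = √(0.45×0.55/353) = 0.026479
z-statistic: z = (p̂ - p₀)/SE = (0.452 - 0.45)/0.026479 = 0.0755
Critical value: z_0.025 = ±1.960
p-value = 0.9398
Decision: fail to reject H₀ at α = 0.05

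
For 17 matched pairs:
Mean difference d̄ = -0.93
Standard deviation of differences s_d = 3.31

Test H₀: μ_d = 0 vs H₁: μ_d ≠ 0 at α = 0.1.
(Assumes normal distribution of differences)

df = n - 1 = 16
SE = s_d/√n = 3.31/√17 = 0.8028
t = d̄/SE = -0.93/0.8028 = -1.1584
Critical value: t_{0.05,16} = ±1.746
p-value ≈ 0.2637
Decision: fail to reject H₀

Answer: t = -1.1584, fail to reject H₀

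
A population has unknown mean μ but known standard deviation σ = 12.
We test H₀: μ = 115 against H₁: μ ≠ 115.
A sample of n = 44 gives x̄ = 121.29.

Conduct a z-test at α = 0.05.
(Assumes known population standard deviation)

Answer: z = 3.4769, reject H₀

Derivation:
Standard error: SE = σ/√n = 12/√44 = 1.8091
z-statistic: z = (x̄ - μ₀)/SE = (121.29 - 115)/1.8091 = 3.4769
Critical value: ±1.960
p-value = 0.0005
Decision: reject H₀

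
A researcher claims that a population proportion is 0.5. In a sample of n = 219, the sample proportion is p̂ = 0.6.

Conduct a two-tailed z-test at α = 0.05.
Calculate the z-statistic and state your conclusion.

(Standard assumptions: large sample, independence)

Answer: z = 2.9597, reject H₀

Derivation:
H₀: p = 0.5, H₁: p ≠ 0.5
Standard error: SE = √(p₀(1-p₀)/n) = √(0.5×0.5/219) = 0.033787
z-statistic: z = (p̂ - p₀)/SE = (0.6 - 0.5)/0.033787 = 2.9597
Critical value: z_0.025 = ±1.960
p-value = 0.0031
Decision: reject H₀ at α = 0.05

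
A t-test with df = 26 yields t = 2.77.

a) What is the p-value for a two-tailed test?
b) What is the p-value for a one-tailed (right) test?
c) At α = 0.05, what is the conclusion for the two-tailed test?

Using t-distribution with df = 26:
a) Two-tailed: p = 2×P(T > 2.77) = 0.0102
b) One-tailed: p = P(T > 2.77) = 0.0051
c) 0.0102 < 0.05, reject H₀

Answer: a) 0.0102, b) 0.0051, c) reject H₀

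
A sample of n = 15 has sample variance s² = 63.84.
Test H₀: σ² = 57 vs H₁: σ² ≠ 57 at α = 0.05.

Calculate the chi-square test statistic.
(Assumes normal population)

Answer: χ² = 15.6800, fail to reject H₀

Derivation:
df = n - 1 = 14
χ² = (n-1)s²/σ₀² = 14×63.84/57 = 15.6800
Critical values: χ²_{0.975,14} = 5.629, χ²_{0.025,14} = 26.119
Rejection region: χ² < 5.629 or χ² > 26.119
Decision: fail to reject H₀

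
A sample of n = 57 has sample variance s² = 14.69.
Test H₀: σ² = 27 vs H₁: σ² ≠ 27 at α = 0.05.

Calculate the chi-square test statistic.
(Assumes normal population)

df = n - 1 = 56
χ² = (n-1)s²/σ₀² = 56×14.69/27 = 30.4681
Critical values: χ²_{0.975,56} = 37.212, χ²_{0.025,56} = 78.567
Rejection region: χ² < 37.212 or χ² > 78.567
Decision: reject H₀

Answer: χ² = 30.4681, reject H₀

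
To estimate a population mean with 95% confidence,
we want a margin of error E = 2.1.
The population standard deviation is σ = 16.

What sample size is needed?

z_0.025 = 1.960
n = (z×σ/E)² = (1.960×16/2.1)²
n = 223.0044
Round up: n = 224

Answer: n = 224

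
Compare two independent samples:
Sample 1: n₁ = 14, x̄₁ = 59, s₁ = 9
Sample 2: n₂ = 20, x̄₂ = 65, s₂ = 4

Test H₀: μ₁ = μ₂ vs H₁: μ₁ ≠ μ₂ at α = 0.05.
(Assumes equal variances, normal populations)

Pooled variance: s²_p = [13×9² + 19×4²]/(32) = 42.4062
s_p = 6.5120
SE = s_p×√(1/n₁ + 1/n₂) = 6.5120×√(1/14 + 1/20) = 2.2692
t = (x̄₁ - x̄₂)/SE = (59 - 65)/2.2692 = -2.6441
df = 32, t-critical = ±2.037
Decision: reject H₀

Answer: t = -2.6441, reject H₀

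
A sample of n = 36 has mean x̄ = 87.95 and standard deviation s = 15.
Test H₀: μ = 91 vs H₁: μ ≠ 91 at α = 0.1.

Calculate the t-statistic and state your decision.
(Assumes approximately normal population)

df = n - 1 = 35
SE = s/√n = 15/√36 = 2.5000
t = (x̄ - μ₀)/SE = (87.95 - 91)/2.5000 = -1.2200
Critical value: t_{0.05,35} = ±1.690
p-value ≈ 0.2306
Decision: fail to reject H₀

Answer: t = -1.2200, fail to reject H₀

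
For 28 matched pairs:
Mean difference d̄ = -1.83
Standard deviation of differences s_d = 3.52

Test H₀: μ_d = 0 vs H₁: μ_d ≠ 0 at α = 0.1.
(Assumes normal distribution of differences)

Answer: t = -2.7511, reject H₀

Derivation:
df = n - 1 = 27
SE = s_d/√n = 3.52/√28 = 0.6652
t = d̄/SE = -1.83/0.6652 = -2.7511
Critical value: t_{0.05,27} = ±1.703
p-value ≈ 0.0105
Decision: reject H₀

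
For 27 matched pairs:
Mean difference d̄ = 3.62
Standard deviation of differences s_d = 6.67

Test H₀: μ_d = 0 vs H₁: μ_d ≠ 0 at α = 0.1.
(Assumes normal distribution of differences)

df = n - 1 = 26
SE = s_d/√n = 6.67/√27 = 1.2836
t = d̄/SE = 3.62/1.2836 = 2.8202
Critical value: t_{0.05,26} = ±1.706
p-value ≈ 0.0091
Decision: reject H₀

Answer: t = 2.8202, reject H₀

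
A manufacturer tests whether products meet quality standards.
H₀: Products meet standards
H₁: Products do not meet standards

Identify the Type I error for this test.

Answer: Rejecting good products that actually meet standards

Derivation:
Type I error: rejecting H₀ when it is actually true (false positive).
Type II error: failing to reject H₀ when H₁ is actually true (false negative).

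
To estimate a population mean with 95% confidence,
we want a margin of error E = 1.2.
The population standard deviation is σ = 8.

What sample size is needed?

Answer: n = 171

Derivation:
z_0.025 = 1.960
n = (z×σ/E)² = (1.960×8/1.2)²
n = 170.7378
Round up: n = 171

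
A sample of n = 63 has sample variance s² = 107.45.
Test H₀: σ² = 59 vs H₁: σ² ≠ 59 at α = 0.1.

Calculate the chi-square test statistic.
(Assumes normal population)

Answer: χ² = 112.9136, reject H₀

Derivation:
df = n - 1 = 62
χ² = (n-1)s²/σ₀² = 62×107.45/59 = 112.9136
Critical values: χ²_{0.95,62} = 44.889, χ²_{0.05,62} = 81.381
Rejection region: χ² < 44.889 or χ² > 81.381
Decision: reject H₀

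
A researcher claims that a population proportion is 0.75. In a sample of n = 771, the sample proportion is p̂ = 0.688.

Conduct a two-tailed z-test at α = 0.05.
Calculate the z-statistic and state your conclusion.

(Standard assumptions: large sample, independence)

H₀: p = 0.75, H₁: p ≠ 0.75
Standard error: SE = √(p₀(1-p₀)/n) = √(0.75×0.25/771) = 0.015595
z-statistic: z = (p̂ - p₀)/SE = (0.688 - 0.75)/0.015595 = -3.9756
Critical value: z_0.025 = ±1.960
p-value = 0.0001
Decision: reject H₀ at α = 0.05

Answer: z = -3.9756, reject H₀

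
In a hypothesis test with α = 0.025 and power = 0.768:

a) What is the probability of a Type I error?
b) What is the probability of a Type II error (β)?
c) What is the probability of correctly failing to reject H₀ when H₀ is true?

Answer: a) 0.025, b) 0.232, c) 0.975

Derivation:
a) Type I error probability = α = 0.025
b) Power = P(reject H₀ | H₁ true) = 1 - β = 0.768, so Type II error probability = β = 1 - Power = 0.232
c) P(fail to reject H₀ | H₀ true) = 1 - α = 0.975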